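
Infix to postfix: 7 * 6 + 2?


Left to right (same or higher precedence on left)
Postfix: 7 6 * 2 +


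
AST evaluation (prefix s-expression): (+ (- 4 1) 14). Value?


Evaluate inner: (- 4 1) = 3
Evaluate root: (+ 3 14) = 17
Result: 17


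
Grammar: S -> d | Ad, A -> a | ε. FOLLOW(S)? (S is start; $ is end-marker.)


$ ∈ FOLLOW(S). For each A -> αBβ: add FIRST(β)\{ε} to FOLLOW(B); if β nullable, add FOLLOW(A).
FOLLOW(S) = {$}


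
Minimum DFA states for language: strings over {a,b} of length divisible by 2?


Track length mod 2: states 0..1, accept at 0
Minimal DFA: 2 states


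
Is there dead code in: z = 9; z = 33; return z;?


first assignment to z is overwritten before any read
Dead: 'z = 9'


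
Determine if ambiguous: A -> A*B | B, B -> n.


precedence layered via separate nonterminal B: deterministic
Unambiguous


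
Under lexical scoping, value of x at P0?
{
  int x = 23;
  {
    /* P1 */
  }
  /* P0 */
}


x declared in the same block as P0
x = 23


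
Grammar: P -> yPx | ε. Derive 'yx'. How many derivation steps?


Derivation: P => yPx => yx
Steps: 2


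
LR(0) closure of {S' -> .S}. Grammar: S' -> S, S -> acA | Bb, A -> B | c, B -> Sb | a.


Start: S' -> .S
For each item with dot before a nonterminal B, add B -> .γ for every B-production
Closure: [S' -> .S, S -> .acA, S -> .Bb, B -> .Sb, B -> .a]


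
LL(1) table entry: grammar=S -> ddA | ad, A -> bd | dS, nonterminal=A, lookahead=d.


For [A, d]: 'd' ∈ FIRST(dS)
Entry: A -> dS


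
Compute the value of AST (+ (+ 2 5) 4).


Evaluate inner: (+ 2 5) = 7
Evaluate root: (+ 7 4) = 11
Result: 11


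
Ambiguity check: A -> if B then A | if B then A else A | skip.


dangling else: 'if B then if B then skip else skip' parses two ways
Ambiguous


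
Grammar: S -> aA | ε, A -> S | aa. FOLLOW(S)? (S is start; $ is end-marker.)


$ ∈ FOLLOW(S). For each A -> αBβ: add FIRST(β)\{ε} to FOLLOW(B); if β nullable, add FOLLOW(A).
FOLLOW(S) = {$}


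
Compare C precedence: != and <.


'<' is relational (level 7); '!=' is equality (level 6)
Higher level binds tighter
'<' has higher precedence than '!='


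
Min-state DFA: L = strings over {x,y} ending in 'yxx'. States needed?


Track the longest suffix of input matching a prefix of 'yxx': 4 classes (prefixes of length 0..3)
Minimal DFA: 4 states


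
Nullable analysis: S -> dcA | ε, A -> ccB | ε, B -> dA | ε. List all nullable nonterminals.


A nonterminal is nullable iff some alternative derives ε (directly, or every symbol in it is nullable)
Nullable: {A, B, S}


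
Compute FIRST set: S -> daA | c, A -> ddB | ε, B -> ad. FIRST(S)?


Per alternative of S: FIRST(daA) = {d}; FIRST(c) = {c}
FIRST(S) = {c, d}


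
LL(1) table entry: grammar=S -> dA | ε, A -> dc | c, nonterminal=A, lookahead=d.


For [A, d]: 'd' ∈ FIRST(dc)
Entry: A -> dc


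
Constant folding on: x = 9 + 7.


9 + 7 = 16 at compile time
Optimized: x = 16


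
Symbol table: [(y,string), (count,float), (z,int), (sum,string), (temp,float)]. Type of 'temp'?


Lookup 'temp' → type float


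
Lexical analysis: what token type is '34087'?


Pattern: digits only
Type: INTEGER_LITERAL


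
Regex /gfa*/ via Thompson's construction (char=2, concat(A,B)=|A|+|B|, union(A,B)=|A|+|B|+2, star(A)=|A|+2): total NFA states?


Syntax tree has 3 char leaf(s), 0 union(s), 1 star(s)
chars contribute 3×2 = 6; each union adds +2; each star adds +2
Total: 6 + 0 + 2 = 8 states


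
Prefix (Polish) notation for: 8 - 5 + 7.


left-to-right (same/higher precedence on left): tree is (+ (- 8 5) 7)
Prefix: + - 8 5 7


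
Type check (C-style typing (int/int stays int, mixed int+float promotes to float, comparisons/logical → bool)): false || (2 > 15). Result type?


Operand types: bool || bool
Rule: logical operators take bool operands and yield bool
Result type: bool


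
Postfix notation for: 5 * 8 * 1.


Left to right (same or higher precedence on left)
Postfix: 5 8 * 1 *


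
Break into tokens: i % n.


Scan left to right, longest-match per lexeme
Tokens: ID(i), OP(%), ID(n)


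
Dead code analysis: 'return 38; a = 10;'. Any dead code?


statement follows a return and is unreachable
Dead: 'a = 10'


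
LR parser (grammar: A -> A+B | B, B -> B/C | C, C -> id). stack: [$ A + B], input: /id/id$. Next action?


'/' can extend B; shift to build B -> B/C
Action: shift


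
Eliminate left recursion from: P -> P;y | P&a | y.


Left-recursive alternatives: P;y, P&a; non-recursive: y
Introduce P': P -> yP', P' -> ;yP' | &aP' | ε


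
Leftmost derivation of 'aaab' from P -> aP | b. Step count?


Derivation: P => aP => aaP => aaaP => aaab
Steps: 4


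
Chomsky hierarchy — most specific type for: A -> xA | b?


Right-linear: every RHS is a terminal or a terminal followed by one nonterminal
Classification: Type 3 (Regular)


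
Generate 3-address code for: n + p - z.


Break into single-operator statements:
t1 = n + p
t2 = t1 - z


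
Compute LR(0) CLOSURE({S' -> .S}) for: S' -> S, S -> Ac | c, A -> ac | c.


Start: S' -> .S
For each item with dot before a nonterminal B, add B -> .γ for every B-production
Closure: [S' -> .S, S -> .Ac, S -> .c, A -> .ac, A -> .c]


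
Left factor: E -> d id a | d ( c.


Common prefix: 'd'
Factored: E -> d E', E' -> id a | ( c


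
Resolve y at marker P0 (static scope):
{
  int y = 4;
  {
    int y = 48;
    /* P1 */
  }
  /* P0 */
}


y declared in the same block as P0
y = 4


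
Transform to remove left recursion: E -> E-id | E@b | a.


Left-recursive alternatives: E-id, E@b; non-recursive: a
Introduce E': E -> aE', E' -> -idE' | @bE' | ε


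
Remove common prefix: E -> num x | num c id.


Common prefix: 'num'
Factored: E -> num E', E' -> x | c id


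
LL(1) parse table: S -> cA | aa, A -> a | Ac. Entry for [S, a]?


For [S, a]: 'a' ∈ FIRST(aa)
Entry: S -> aa


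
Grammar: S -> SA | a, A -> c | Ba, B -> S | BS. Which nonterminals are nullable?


A nonterminal is nullable iff some alternative derives ε (directly, or every symbol in it is nullable)
Nullable: {}


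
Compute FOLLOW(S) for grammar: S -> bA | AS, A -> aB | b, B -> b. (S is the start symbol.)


$ ∈ FOLLOW(S). For each A -> αBβ: add FIRST(β)\{ε} to FOLLOW(B); if β nullable, add FOLLOW(A).
FOLLOW(S) = {$}


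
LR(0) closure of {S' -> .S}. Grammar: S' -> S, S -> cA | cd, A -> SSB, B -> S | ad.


Start: S' -> .S
For each item with dot before a nonterminal B, add B -> .γ for every B-production
Closure: [S' -> .S, S -> .cA, S -> .cd]


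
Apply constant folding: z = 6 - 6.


6 - 6 = 0 at compile time
Optimized: z = 0


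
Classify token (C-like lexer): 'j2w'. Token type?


Pattern: letter/underscore followed by alphanumerics, not a keyword
Type: IDENTIFIER


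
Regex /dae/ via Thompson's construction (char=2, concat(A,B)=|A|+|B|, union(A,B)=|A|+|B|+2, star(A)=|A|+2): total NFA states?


Syntax tree has 3 char leaf(s), 0 union(s), 0 star(s)
chars contribute 3×2 = 6; each union adds +2; each star adds +2
Total: 6 + 0 + 0 = 6 states


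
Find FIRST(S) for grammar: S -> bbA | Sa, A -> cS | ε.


Per alternative of S: FIRST(bbA) = {b}; FIRST(Sa) = {b}
FIRST(S) = {b}


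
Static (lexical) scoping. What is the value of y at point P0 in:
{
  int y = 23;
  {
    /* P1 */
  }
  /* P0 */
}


y declared in the same block as P0
y = 23


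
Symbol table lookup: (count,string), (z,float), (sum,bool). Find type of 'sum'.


Lookup 'sum' → type bool


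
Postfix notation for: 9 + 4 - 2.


Left to right (same or higher precedence on left)
Postfix: 9 4 + 2 -


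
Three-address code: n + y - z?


Break into single-operator statements:
t1 = n + y
t2 = t1 - z


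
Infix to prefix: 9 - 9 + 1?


left-to-right (same/higher precedence on left): tree is (+ (- 9 9) 1)
Prefix: + - 9 9 1


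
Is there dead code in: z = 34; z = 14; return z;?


first assignment to z is overwritten before any read
Dead: 'z = 34'


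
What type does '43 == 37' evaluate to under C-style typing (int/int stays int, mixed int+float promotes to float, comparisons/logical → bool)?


Operand types: int == int
Rule: comparison yields bool
Result type: bool


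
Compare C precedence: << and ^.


'<<' is shift (level 8); '^' is bitwise XOR (level 4)
Higher level binds tighter
'<<' has higher precedence than '^'


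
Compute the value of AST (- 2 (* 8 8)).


Evaluate inner: (* 8 8) = 64
Evaluate root: (- 2 64) = -62
Result: -62


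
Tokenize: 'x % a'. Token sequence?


Scan left to right, longest-match per lexeme
Tokens: ID(x), OP(%), ID(a)


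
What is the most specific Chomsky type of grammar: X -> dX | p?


Right-linear: every RHS is a terminal or a terminal followed by one nonterminal
Classification: Type 3 (Regular)


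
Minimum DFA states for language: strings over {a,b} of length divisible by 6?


Track length mod 6: states 0..5, accept at 0
Minimal DFA: 6 states


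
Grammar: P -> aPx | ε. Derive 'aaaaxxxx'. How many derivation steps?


Derivation: P => aPx => aaPxx => aaaPxxx => aaaaPxxxx => aaaaxxxx
Steps: 5


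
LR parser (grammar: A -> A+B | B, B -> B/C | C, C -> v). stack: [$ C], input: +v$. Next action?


'C' (not preceded by B/) is the handle for B -> C
Action: reduce (B -> C)


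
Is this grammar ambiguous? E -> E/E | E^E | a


'a/a^a' has two parse trees (no precedence encoded between / and ^)
Ambiguous


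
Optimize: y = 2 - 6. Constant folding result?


2 - 6 = -4 at compile time
Optimized: y = -4


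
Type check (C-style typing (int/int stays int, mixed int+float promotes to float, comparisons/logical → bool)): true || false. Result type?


Operand types: bool || bool
Rule: logical operators take bool operands and yield bool
Result type: bool


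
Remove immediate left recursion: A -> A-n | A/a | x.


Left-recursive alternatives: A-n, A/a; non-recursive: x
Introduce A': A -> xA', A' -> -nA' | /aA' | ε


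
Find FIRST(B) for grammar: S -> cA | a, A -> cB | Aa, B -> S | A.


Per alternative of B: FIRST(S) = {a, c}; FIRST(A) = {c}
FIRST(B) = {a, c}


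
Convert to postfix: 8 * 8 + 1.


Left to right (same or higher precedence on left)
Postfix: 8 8 * 1 +


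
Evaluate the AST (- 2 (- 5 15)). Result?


Evaluate inner: (- 5 15) = -10
Evaluate root: (- 2 -10) = 12
Result: 12


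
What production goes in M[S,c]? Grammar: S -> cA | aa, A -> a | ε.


For [S, c]: 'c' ∈ FIRST(cA)
Entry: S -> cA


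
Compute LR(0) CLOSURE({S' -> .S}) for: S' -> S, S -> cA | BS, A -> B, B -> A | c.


Start: S' -> .S
For each item with dot before a nonterminal B, add B -> .γ for every B-production
Closure: [S' -> .S, S -> .cA, S -> .BS, B -> .A, B -> .c, A -> .B]


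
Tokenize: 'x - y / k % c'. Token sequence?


Scan left to right, longest-match per lexeme
Tokens: ID(x), OP(-), ID(y), OP(/), ID(k), OP(%), ID(c)


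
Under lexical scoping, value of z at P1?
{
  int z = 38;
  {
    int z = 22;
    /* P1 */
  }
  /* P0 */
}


z declared in the same block as P1
z = 22


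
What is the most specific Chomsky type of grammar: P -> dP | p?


Right-linear: every RHS is a terminal or a terminal followed by one nonterminal
Classification: Type 3 (Regular)


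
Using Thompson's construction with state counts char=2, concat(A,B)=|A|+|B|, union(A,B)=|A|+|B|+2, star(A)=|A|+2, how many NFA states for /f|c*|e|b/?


Syntax tree has 4 char leaf(s), 3 union(s), 1 star(s)
chars contribute 4×2 = 8; each union adds +2; each star adds +2
Total: 8 + 6 + 2 = 16 states


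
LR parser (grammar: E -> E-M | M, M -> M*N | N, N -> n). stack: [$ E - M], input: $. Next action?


handle 'E-M' on top; lookahead ∈ FOLLOW(E) = {-, $}
Action: reduce (E -> E-M)


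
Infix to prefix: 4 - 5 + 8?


left-to-right (same/higher precedence on left): tree is (+ (- 4 5) 8)
Prefix: + - 4 5 8


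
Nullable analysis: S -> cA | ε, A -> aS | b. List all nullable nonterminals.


A nonterminal is nullable iff some alternative derives ε (directly, or every symbol in it is nullable)
Nullable: {S}


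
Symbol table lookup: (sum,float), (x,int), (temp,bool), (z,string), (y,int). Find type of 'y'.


Lookup 'y' → type int


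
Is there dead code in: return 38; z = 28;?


statement follows a return and is unreachable
Dead: 'z = 28'


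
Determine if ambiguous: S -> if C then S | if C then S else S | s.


dangling else: 'if C then if C then s else s' parses two ways
Ambiguous


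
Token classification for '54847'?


Pattern: digits only
Type: INTEGER_LITERAL


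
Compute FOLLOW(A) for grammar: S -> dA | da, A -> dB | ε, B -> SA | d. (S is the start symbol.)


$ ∈ FOLLOW(S). For each A -> αBβ: add FIRST(β)\{ε} to FOLLOW(B); if β nullable, add FOLLOW(A).
FOLLOW(A) = {$, d}


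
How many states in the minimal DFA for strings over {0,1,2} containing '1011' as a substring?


KMP-style automaton: 4 progress states + 1 absorbing accept = 5
Minimal DFA: 5 states


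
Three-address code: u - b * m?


Break into single-operator statements:
t1 = b * m
t2 = u - t1


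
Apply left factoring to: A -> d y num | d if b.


Common prefix: 'd'
Factored: A -> d A', A' -> y num | if b


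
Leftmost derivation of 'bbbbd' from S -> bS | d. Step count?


Derivation: S => bS => bbS => bbbS => bbbbS => bbbbd
Steps: 5


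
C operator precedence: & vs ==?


'==' is equality (level 6); '&' is bitwise AND (level 5)
Higher level binds tighter
'==' has higher precedence than '&'


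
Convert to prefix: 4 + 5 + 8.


left-to-right (same/higher precedence on left): tree is (+ (+ 4 5) 8)
Prefix: + + 4 5 8


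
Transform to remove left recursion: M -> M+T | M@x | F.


Left-recursive alternatives: M+T, M@x; non-recursive: F
Introduce M': M -> FM', M' -> +TM' | @xM' | ε


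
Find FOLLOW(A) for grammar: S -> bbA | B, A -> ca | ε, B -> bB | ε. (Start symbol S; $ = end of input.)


$ ∈ FOLLOW(S). For each A -> αBβ: add FIRST(β)\{ε} to FOLLOW(B); if β nullable, add FOLLOW(A).
FOLLOW(A) = {$}


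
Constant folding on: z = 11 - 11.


11 - 11 = 0 at compile time
Optimized: z = 0


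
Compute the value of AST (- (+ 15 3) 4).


Evaluate inner: (+ 15 3) = 18
Evaluate root: (- 18 4) = 14
Result: 14


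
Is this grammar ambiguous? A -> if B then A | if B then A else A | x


dangling else: 'if B then if B then x else x' parses two ways
Ambiguous


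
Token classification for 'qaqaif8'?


Pattern: letter/underscore followed by alphanumerics, not a keyword
Type: IDENTIFIER


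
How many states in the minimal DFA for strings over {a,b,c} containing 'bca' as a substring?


KMP-style automaton: 3 progress states + 1 absorbing accept = 4
Minimal DFA: 4 states


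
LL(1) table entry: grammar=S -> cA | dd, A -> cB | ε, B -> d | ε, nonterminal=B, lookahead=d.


For [B, d]: 'd' ∈ FIRST(d)
Entry: B -> d


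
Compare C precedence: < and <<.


'<<' is shift (level 8); '<' is relational (level 7)
Higher level binds tighter
'<<' has higher precedence than '<'


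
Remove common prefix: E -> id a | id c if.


Common prefix: 'id'
Factored: E -> id E', E' -> a | c if


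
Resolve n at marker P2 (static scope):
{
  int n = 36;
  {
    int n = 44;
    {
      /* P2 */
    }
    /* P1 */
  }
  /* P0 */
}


P2's block does not declare n; resolves to the enclosing declaration at depth 1
n = 44


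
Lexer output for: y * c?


Scan left to right, longest-match per lexeme
Tokens: ID(y), OP(*), ID(c)


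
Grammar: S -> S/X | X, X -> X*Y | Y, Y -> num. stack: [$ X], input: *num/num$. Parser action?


shift '*' to continue X -> X*Y
Action: shift


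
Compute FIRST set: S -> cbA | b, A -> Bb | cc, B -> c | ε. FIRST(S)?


Per alternative of S: FIRST(cbA) = {c}; FIRST(b) = {b}
FIRST(S) = {b, c}


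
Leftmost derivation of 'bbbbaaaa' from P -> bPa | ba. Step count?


Derivation: P => bPa => bbPaa => bbbPaaa => bbbbaaaa
Steps: 4


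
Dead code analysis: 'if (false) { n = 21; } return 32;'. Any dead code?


condition is constant false, so the whole block is unreachable
Dead: 'if (false) { n = 21; }'


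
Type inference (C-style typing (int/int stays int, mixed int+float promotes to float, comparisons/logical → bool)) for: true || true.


Operand types: bool || bool
Rule: logical operators take bool operands and yield bool
Result type: bool


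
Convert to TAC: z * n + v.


Break into single-operator statements:
t1 = z * n
t2 = t1 + v


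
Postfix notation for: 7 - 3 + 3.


Left to right (same or higher precedence on left)
Postfix: 7 3 - 3 +


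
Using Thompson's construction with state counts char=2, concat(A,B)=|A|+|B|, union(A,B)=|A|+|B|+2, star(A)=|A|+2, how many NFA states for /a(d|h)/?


Syntax tree has 3 char leaf(s), 1 union(s), 0 star(s)
chars contribute 3×2 = 6; each union adds +2; each star adds +2
Total: 6 + 2 + 0 = 8 states


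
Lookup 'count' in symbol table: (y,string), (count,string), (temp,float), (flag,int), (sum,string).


Lookup 'count' → type string


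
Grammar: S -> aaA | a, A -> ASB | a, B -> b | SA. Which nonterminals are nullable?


A nonterminal is nullable iff some alternative derives ε (directly, or every symbol in it is nullable)
Nullable: {}


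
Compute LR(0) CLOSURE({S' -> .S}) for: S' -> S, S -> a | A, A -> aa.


Start: S' -> .S
For each item with dot before a nonterminal B, add B -> .γ for every B-production
Closure: [S' -> .S, S -> .a, S -> .A, A -> .aa]


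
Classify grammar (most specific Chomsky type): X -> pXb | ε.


Single nonterminal LHS, but p^n b^n is not regular
Classification: Type 2 (Context-Free)


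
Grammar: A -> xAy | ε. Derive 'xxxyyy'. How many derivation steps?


Derivation: A => xAy => xxAyy => xxxAyyy => xxxyyy
Steps: 4


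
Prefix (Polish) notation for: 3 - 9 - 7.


left-to-right (same/higher precedence on left): tree is (- (- 3 9) 7)
Prefix: - - 3 9 7


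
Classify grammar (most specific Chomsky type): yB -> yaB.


LHS has context (more than one symbol) and |LHS| ≤ |RHS|
Classification: Type 1 (Context-Sensitive)


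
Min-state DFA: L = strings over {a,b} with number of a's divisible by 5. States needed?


Track (count of a) mod 5: states 0..4, accept at 0
Minimal DFA: 5 states


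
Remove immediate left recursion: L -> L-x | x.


Left-recursive alternatives: L-x; non-recursive: x
Introduce L': L -> xL', L' -> -xL' | ε


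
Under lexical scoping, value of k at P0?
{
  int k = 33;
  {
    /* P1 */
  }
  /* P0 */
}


k declared in the same block as P0
k = 33


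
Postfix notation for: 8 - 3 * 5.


* has higher precedence, evaluate 3*5 first
Postfix: 8 3 5 * -


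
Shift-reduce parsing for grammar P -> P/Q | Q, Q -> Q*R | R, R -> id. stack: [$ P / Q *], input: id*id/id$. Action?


no handle; shift 'id'
Action: shift


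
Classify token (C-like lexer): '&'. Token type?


Pattern: operator symbol
Type: OPERATOR


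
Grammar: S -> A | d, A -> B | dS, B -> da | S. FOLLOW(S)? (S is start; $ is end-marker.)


$ ∈ FOLLOW(S). For each A -> αBβ: add FIRST(β)\{ε} to FOLLOW(B); if β nullable, add FOLLOW(A).
FOLLOW(S) = {$}


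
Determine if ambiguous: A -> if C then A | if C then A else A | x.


dangling else: 'if C then if C then x else x' parses two ways
Ambiguous


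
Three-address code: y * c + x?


Break into single-operator statements:
t1 = y * c
t2 = t1 + x


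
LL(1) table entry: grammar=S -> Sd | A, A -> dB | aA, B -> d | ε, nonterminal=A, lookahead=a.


For [A, a]: 'a' ∈ FIRST(aA)
Entry: A -> aA


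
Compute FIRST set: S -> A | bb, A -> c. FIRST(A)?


Per alternative of A: FIRST(c) = {c}
FIRST(A) = {c}


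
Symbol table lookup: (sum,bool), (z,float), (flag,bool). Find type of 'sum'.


Lookup 'sum' → type bool


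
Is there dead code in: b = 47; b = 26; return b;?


first assignment to b is overwritten before any read
Dead: 'b = 47'


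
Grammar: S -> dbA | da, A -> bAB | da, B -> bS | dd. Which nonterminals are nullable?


A nonterminal is nullable iff some alternative derives ε (directly, or every symbol in it is nullable)
Nullable: {}


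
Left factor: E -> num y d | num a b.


Common prefix: 'num'
Factored: E -> num E', E' -> y d | a b


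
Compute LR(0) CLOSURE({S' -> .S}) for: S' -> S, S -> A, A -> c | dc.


Start: S' -> .S
For each item with dot before a nonterminal B, add B -> .γ for every B-production
Closure: [S' -> .S, S -> .A, A -> .c, A -> .dc]


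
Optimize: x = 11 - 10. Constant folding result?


11 - 10 = 1 at compile time
Optimized: x = 1


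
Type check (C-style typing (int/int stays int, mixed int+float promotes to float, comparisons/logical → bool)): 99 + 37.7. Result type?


Operand types: int + float
Rule: mixed int/float promotes to float; int/int stays int
Result type: float


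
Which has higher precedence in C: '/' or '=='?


'/' is multiplicative (level 10); '==' is equality (level 6)
Higher level binds tighter
'/' has higher precedence than '=='


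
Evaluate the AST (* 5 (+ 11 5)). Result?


Evaluate inner: (+ 11 5) = 16
Evaluate root: (* 5 16) = 80
Result: 80


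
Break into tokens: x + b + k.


Scan left to right, longest-match per lexeme
Tokens: ID(x), OP(+), ID(b), OP(+), ID(k)


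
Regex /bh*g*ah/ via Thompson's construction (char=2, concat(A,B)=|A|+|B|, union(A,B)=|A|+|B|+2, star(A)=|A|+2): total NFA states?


Syntax tree has 5 char leaf(s), 0 union(s), 2 star(s)
chars contribute 5×2 = 10; each union adds +2; each star adds +2
Total: 10 + 0 + 4 = 14 states


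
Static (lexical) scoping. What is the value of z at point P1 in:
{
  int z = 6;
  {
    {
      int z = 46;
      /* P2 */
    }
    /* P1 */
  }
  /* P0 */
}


P1's block does not declare z; resolves to the enclosing declaration at depth 0
z = 6


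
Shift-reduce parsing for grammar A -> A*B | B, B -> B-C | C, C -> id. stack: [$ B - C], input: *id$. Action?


handle 'B-C' on top
Action: reduce (B -> B-C)


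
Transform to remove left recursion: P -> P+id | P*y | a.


Left-recursive alternatives: P+id, P*y; non-recursive: a
Introduce P': P -> aP', P' -> +idP' | *yP' | ε


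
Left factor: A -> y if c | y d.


Common prefix: 'y'
Factored: A -> y A', A' -> if c | d


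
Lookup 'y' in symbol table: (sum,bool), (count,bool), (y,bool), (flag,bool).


Lookup 'y' → type bool


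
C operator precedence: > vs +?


'+' is additive (level 9); '>' is relational (level 7)
Higher level binds tighter
'+' has higher precedence than '>'


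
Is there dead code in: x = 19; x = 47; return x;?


first assignment to x is overwritten before any read
Dead: 'x = 19'


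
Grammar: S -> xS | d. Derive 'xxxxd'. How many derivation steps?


Derivation: S => xS => xxS => xxxS => xxxxS => xxxxd
Steps: 5


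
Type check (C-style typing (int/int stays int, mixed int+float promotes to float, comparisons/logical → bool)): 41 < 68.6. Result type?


Operand types: int < float
Rule: comparison yields bool
Result type: bool


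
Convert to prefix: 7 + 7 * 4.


'*' binds tighter: tree is (+ 7 (* 7 4))
Prefix: + 7 * 7 4


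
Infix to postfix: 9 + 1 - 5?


Left to right (same or higher precedence on left)
Postfix: 9 1 + 5 -


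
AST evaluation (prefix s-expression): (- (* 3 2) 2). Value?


Evaluate inner: (* 3 2) = 6
Evaluate root: (- 6 2) = 4
Result: 4


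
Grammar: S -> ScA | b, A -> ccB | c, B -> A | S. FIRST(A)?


Per alternative of A: FIRST(ccB) = {c}; FIRST(c) = {c}
FIRST(A) = {c}


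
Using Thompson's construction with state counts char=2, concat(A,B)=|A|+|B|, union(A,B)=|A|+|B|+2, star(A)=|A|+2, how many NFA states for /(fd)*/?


Syntax tree has 2 char leaf(s), 0 union(s), 1 star(s)
chars contribute 2×2 = 4; each union adds +2; each star adds +2
Total: 4 + 0 + 2 = 6 states


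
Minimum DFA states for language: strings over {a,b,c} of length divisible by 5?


Track length mod 5: states 0..4, accept at 0
Minimal DFA: 5 states


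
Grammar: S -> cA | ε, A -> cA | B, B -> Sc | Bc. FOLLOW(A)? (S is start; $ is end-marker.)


$ ∈ FOLLOW(S). For each A -> αBβ: add FIRST(β)\{ε} to FOLLOW(B); if β nullable, add FOLLOW(A).
FOLLOW(A) = {$, c}


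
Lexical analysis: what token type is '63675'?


Pattern: digits only
Type: INTEGER_LITERAL


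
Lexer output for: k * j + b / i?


Scan left to right, longest-match per lexeme
Tokens: ID(k), OP(*), ID(j), OP(+), ID(b), OP(/), ID(i)


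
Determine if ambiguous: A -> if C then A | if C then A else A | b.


dangling else: 'if C then if C then b else b' parses two ways
Ambiguous


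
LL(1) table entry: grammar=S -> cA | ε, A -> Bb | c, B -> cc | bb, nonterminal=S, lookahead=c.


For [S, c]: 'c' ∈ FIRST(cA)
Entry: S -> cA


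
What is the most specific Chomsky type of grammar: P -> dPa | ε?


Single nonterminal LHS, but d^n a^n is not regular
Classification: Type 2 (Context-Free)


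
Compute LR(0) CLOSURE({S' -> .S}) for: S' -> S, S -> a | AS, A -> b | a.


Start: S' -> .S
For each item with dot before a nonterminal B, add B -> .γ for every B-production
Closure: [S' -> .S, S -> .a, S -> .AS, A -> .b, A -> .a]


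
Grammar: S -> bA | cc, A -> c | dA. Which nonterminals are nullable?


A nonterminal is nullable iff some alternative derives ε (directly, or every symbol in it is nullable)
Nullable: {}


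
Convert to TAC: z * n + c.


Break into single-operator statements:
t1 = z * n
t2 = t1 + c


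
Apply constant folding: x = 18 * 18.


18 * 18 = 324 at compile time
Optimized: x = 324


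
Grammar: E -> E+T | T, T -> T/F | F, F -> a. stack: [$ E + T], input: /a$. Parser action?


'/' can extend T; shift to build T -> T/F
Action: shift


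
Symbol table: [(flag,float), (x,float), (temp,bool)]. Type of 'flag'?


Lookup 'flag' → type float


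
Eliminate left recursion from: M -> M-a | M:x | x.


Left-recursive alternatives: M-a, M:x; non-recursive: x
Introduce M': M -> xM', M' -> -aM' | :xM' | ε


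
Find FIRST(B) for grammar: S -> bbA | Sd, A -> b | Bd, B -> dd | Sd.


Per alternative of B: FIRST(dd) = {d}; FIRST(Sd) = {b}
FIRST(B) = {b, d}


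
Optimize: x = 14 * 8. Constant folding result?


14 * 8 = 112 at compile time
Optimized: x = 112


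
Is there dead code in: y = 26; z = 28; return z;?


y is assigned but never read
Dead: 'y = 26'


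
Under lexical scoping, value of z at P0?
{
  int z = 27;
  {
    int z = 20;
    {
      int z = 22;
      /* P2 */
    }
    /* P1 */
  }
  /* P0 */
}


z declared in the same block as P0
z = 27


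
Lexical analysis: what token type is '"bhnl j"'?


Pattern: double-quoted sequence
Type: STRING_LITERAL


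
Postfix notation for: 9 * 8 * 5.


Left to right (same or higher precedence on left)
Postfix: 9 8 * 5 *


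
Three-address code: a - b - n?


Break into single-operator statements:
t1 = a - b
t2 = t1 - n


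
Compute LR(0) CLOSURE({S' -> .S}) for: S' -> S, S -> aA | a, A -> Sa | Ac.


Start: S' -> .S
For each item with dot before a nonterminal B, add B -> .γ for every B-production
Closure: [S' -> .S, S -> .aA, S -> .a]


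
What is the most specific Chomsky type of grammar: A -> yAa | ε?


Single nonterminal LHS, but y^n a^n is not regular
Classification: Type 2 (Context-Free)


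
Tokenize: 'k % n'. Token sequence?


Scan left to right, longest-match per lexeme
Tokens: ID(k), OP(%), ID(n)


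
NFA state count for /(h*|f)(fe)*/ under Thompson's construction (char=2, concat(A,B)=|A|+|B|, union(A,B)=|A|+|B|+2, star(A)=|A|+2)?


Syntax tree has 4 char leaf(s), 1 union(s), 2 star(s)
chars contribute 4×2 = 8; each union adds +2; each star adds +2
Total: 8 + 2 + 4 = 14 states


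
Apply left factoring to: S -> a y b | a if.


Common prefix: 'a'
Factored: S -> a S', S' -> y b | if


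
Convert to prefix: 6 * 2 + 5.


left-to-right (same/higher precedence on left): tree is (+ (* 6 2) 5)
Prefix: + * 6 2 5


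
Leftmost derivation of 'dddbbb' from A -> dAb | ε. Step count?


Derivation: A => dAb => ddAbb => dddAbbb => dddbbb
Steps: 4


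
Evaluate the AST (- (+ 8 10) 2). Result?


Evaluate inner: (+ 8 10) = 18
Evaluate root: (- 18 2) = 16
Result: 16


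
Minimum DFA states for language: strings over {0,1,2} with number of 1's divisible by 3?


Track (count of 1) mod 3: states 0..2, accept at 0
Minimal DFA: 3 states


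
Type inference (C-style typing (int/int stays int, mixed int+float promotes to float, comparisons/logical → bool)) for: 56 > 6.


Operand types: int > int
Rule: comparison yields bool
Result type: bool


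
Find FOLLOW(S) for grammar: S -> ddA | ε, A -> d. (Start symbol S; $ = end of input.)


$ ∈ FOLLOW(S). For each A -> αBβ: add FIRST(β)\{ε} to FOLLOW(B); if β nullable, add FOLLOW(A).
FOLLOW(S) = {$}


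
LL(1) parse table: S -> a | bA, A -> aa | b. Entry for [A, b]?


For [A, b]: 'b' ∈ FIRST(b)
Entry: A -> b


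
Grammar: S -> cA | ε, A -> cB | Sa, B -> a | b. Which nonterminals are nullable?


A nonterminal is nullable iff some alternative derives ε (directly, or every symbol in it is nullable)
Nullable: {S}


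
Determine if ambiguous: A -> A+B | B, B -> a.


precedence layered via separate nonterminal B: deterministic
Unambiguous


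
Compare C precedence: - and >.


'-' is additive (level 9); '>' is relational (level 7)
Higher level binds tighter
'-' has higher precedence than '>'


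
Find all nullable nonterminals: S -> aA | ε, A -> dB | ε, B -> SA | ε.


A nonterminal is nullable iff some alternative derives ε (directly, or every symbol in it is nullable)
Nullable: {A, B, S}


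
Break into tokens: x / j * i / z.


Scan left to right, longest-match per lexeme
Tokens: ID(x), OP(/), ID(j), OP(*), ID(i), OP(/), ID(z)


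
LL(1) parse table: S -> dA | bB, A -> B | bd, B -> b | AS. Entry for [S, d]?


For [S, d]: 'd' ∈ FIRST(dA)
Entry: S -> dA


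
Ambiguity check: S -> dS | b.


right-linear, alternatives start with distinct terminals 'd' vs 'b': unique leftmost derivation
Unambiguous


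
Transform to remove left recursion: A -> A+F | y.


Left-recursive alternatives: A+F; non-recursive: y
Introduce A': A -> yA', A' -> +FA' | ε


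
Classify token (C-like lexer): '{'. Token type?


Pattern: delimiter/punctuation
Type: PUNCTUATION


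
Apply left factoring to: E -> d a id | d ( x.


Common prefix: 'd'
Factored: E -> d E', E' -> a id | ( x


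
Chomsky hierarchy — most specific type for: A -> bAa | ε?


Single nonterminal LHS, but b^n a^n is not regular
Classification: Type 2 (Context-Free)


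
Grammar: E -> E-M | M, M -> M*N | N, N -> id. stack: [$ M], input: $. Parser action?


lookahead ∉ {*} so M won't extend; reduce E -> M
Action: reduce (E -> M)


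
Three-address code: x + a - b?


Break into single-operator statements:
t1 = x + a
t2 = t1 - b


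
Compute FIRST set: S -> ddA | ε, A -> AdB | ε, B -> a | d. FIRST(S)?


Per alternative of S: FIRST(ddA) = {d}; FIRST(ε) = {ε}
FIRST(S) = {d, ε}


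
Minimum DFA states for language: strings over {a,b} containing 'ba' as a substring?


KMP-style automaton: 2 progress states + 1 absorbing accept = 3
Minimal DFA: 3 states


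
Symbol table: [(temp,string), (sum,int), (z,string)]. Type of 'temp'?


Lookup 'temp' → type string


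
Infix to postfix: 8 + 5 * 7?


* has higher precedence, evaluate 5*7 first
Postfix: 8 5 7 * +


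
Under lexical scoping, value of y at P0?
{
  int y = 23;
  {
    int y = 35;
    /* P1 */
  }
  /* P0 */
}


y declared in the same block as P0
y = 23


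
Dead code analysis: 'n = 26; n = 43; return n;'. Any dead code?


first assignment to n is overwritten before any read
Dead: 'n = 26'


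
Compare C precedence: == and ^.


'==' is equality (level 6); '^' is bitwise XOR (level 4)
Higher level binds tighter
'==' has higher precedence than '^'


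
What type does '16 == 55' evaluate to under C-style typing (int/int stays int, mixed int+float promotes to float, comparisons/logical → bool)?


Operand types: int == int
Rule: comparison yields bool
Result type: bool


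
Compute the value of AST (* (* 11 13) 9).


Evaluate inner: (* 11 13) = 143
Evaluate root: (* 143 9) = 1287
Result: 1287


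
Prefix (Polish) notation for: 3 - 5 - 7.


left-to-right (same/higher precedence on left): tree is (- (- 3 5) 7)
Prefix: - - 3 5 7


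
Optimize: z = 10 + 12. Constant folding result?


10 + 12 = 22 at compile time
Optimized: z = 22


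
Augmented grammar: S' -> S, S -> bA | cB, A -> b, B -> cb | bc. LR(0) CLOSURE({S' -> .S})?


Start: S' -> .S
For each item with dot before a nonterminal B, add B -> .γ for every B-production
Closure: [S' -> .S, S -> .bA, S -> .cB]


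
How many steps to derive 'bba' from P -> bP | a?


Derivation: P => bP => bbP => bba
Steps: 3


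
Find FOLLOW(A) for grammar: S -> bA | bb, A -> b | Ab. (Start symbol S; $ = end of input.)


$ ∈ FOLLOW(S). For each A -> αBβ: add FIRST(β)\{ε} to FOLLOW(B); if β nullable, add FOLLOW(A).
FOLLOW(A) = {$, b}


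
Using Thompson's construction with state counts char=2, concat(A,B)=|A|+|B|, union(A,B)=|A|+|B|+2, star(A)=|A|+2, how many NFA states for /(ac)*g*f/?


Syntax tree has 4 char leaf(s), 0 union(s), 2 star(s)
chars contribute 4×2 = 8; each union adds +2; each star adds +2
Total: 8 + 0 + 4 = 12 states


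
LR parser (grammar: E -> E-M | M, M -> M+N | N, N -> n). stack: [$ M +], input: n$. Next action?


no handle; shift 'n'
Action: shift


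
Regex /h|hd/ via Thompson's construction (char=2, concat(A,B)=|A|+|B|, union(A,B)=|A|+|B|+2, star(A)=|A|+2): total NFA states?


Syntax tree has 3 char leaf(s), 1 union(s), 0 star(s)
chars contribute 3×2 = 6; each union adds +2; each star adds +2
Total: 6 + 2 + 0 = 8 states


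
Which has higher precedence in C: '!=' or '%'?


'%' is multiplicative (level 10); '!=' is equality (level 6)
Higher level binds tighter
'%' has higher precedence than '!='


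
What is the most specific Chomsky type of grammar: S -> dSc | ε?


Single nonterminal LHS, but d^n c^n is not regular
Classification: Type 2 (Context-Free)


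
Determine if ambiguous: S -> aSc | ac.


balanced a^n…c^n: each string has a unique parse
Unambiguous


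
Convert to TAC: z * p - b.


Break into single-operator statements:
t1 = z * p
t2 = t1 - b


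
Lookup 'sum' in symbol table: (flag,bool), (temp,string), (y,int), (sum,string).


Lookup 'sum' → type string


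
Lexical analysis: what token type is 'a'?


Pattern: letter/underscore followed by alphanumerics, not a keyword
Type: IDENTIFIER


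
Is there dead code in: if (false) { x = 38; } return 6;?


condition is constant false, so the whole block is unreachable
Dead: 'if (false) { x = 38; }'


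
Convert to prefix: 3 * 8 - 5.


left-to-right (same/higher precedence on left): tree is (- (* 3 8) 5)
Prefix: - * 3 8 5


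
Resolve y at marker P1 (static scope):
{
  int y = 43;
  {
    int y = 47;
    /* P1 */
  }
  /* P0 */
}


y declared in the same block as P1
y = 47


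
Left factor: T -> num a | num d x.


Common prefix: 'num'
Factored: T -> num T', T' -> a | d x


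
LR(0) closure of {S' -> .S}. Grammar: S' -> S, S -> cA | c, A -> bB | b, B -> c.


Start: S' -> .S
For each item with dot before a nonterminal B, add B -> .γ for every B-production
Closure: [S' -> .S, S -> .cA, S -> .c]


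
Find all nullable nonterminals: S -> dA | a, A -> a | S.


A nonterminal is nullable iff some alternative derives ε (directly, or every symbol in it is nullable)
Nullable: {}


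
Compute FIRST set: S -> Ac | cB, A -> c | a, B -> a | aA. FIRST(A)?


Per alternative of A: FIRST(c) = {c}; FIRST(a) = {a}
FIRST(A) = {a, c}


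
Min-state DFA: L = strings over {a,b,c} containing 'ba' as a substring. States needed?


KMP-style automaton: 2 progress states + 1 absorbing accept = 3
Minimal DFA: 3 states


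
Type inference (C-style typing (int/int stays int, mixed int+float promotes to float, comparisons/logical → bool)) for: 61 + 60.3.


Operand types: int + float
Rule: mixed int/float promotes to float; int/int stays int
Result type: float


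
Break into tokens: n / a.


Scan left to right, longest-match per lexeme
Tokens: ID(n), OP(/), ID(a)


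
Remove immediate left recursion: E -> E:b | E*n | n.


Left-recursive alternatives: E:b, E*n; non-recursive: n
Introduce E': E -> nE', E' -> :bE' | *nE' | ε


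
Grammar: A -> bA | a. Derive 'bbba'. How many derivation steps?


Derivation: A => bA => bbA => bbbA => bbba
Steps: 4


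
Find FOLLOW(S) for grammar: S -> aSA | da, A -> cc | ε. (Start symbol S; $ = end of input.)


$ ∈ FOLLOW(S). For each A -> αBβ: add FIRST(β)\{ε} to FOLLOW(B); if β nullable, add FOLLOW(A).
FOLLOW(S) = {$, c}


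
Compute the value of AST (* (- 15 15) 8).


Evaluate inner: (- 15 15) = 0
Evaluate root: (* 0 8) = 0
Result: 0


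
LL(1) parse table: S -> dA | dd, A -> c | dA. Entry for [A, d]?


For [A, d]: 'd' ∈ FIRST(dA)
Entry: A -> dA


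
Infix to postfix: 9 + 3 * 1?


* has higher precedence, evaluate 3*1 first
Postfix: 9 3 1 * +


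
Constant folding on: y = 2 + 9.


2 + 9 = 11 at compile time
Optimized: y = 11


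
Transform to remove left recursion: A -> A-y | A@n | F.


Left-recursive alternatives: A-y, A@n; non-recursive: F
Introduce A': A -> FA', A' -> -yA' | @nA' | ε


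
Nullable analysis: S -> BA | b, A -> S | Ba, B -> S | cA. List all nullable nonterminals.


A nonterminal is nullable iff some alternative derives ε (directly, or every symbol in it is nullable)
Nullable: {}


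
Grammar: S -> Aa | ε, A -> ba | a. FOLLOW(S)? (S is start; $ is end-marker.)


$ ∈ FOLLOW(S). For each A -> αBβ: add FIRST(β)\{ε} to FOLLOW(B); if β nullable, add FOLLOW(A).
FOLLOW(S) = {$}


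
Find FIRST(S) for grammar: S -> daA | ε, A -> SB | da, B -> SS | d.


Per alternative of S: FIRST(daA) = {d}; FIRST(ε) = {ε}
FIRST(S) = {d, ε}


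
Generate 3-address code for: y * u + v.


Break into single-operator statements:
t1 = y * u
t2 = t1 + v


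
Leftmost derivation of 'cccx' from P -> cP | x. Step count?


Derivation: P => cP => ccP => cccP => cccx
Steps: 4


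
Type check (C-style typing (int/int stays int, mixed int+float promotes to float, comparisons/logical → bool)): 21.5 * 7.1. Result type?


Operand types: float * float
Rule: mixed int/float promotes to float; int/int stays int
Result type: float


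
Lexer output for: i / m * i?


Scan left to right, longest-match per lexeme
Tokens: ID(i), OP(/), ID(m), OP(*), ID(i)


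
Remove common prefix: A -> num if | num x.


Common prefix: 'num'
Factored: A -> num A', A' -> if | x


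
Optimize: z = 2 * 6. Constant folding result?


2 * 6 = 12 at compile time
Optimized: z = 12


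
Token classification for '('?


Pattern: delimiter/punctuation
Type: PUNCTUATION
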